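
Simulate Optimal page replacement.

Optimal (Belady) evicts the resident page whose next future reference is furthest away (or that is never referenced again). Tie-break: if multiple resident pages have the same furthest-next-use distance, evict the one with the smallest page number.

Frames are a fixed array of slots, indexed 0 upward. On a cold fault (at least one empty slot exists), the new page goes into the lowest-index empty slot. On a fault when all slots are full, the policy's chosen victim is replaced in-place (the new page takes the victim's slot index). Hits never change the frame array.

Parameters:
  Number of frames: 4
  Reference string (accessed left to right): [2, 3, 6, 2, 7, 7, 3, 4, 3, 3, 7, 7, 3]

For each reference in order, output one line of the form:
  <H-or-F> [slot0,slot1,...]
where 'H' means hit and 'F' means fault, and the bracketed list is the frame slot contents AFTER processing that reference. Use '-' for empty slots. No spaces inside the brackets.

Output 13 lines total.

F [2,-,-,-]
F [2,3,-,-]
F [2,3,6,-]
H [2,3,6,-]
F [2,3,6,7]
H [2,3,6,7]
H [2,3,6,7]
F [4,3,6,7]
H [4,3,6,7]
H [4,3,6,7]
H [4,3,6,7]
H [4,3,6,7]
H [4,3,6,7]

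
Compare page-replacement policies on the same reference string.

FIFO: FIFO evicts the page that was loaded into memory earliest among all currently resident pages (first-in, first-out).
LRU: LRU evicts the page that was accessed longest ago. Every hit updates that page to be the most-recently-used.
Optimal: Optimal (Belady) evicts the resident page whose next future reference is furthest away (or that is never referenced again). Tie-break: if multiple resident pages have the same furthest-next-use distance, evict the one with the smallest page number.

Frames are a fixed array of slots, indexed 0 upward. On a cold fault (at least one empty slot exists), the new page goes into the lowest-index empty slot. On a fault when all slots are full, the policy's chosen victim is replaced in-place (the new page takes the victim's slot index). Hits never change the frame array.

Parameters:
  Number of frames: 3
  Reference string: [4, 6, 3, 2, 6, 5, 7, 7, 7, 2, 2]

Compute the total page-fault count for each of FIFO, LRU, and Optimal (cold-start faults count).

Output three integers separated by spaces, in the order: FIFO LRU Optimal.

Answer: 6 7 6

Derivation:
--- FIFO ---
  step 0: ref 4 -> FAULT, frames=[4,-,-] (faults so far: 1)
  step 1: ref 6 -> FAULT, frames=[4,6,-] (faults so far: 2)
  step 2: ref 3 -> FAULT, frames=[4,6,3] (faults so far: 3)
  step 3: ref 2 -> FAULT, evict 4, frames=[2,6,3] (faults so far: 4)
  step 4: ref 6 -> HIT, frames=[2,6,3] (faults so far: 4)
  step 5: ref 5 -> FAULT, evict 6, frames=[2,5,3] (faults so far: 5)
  step 6: ref 7 -> FAULT, evict 3, frames=[2,5,7] (faults so far: 6)
  step 7: ref 7 -> HIT, frames=[2,5,7] (faults so far: 6)
  step 8: ref 7 -> HIT, frames=[2,5,7] (faults so far: 6)
  step 9: ref 2 -> HIT, frames=[2,5,7] (faults so far: 6)
  step 10: ref 2 -> HIT, frames=[2,5,7] (faults so far: 6)
  FIFO total faults: 6
--- LRU ---
  step 0: ref 4 -> FAULT, frames=[4,-,-] (faults so far: 1)
  step 1: ref 6 -> FAULT, frames=[4,6,-] (faults so far: 2)
  step 2: ref 3 -> FAULT, frames=[4,6,3] (faults so far: 3)
  step 3: ref 2 -> FAULT, evict 4, frames=[2,6,3] (faults so far: 4)
  step 4: ref 6 -> HIT, frames=[2,6,3] (faults so far: 4)
  step 5: ref 5 -> FAULT, evict 3, frames=[2,6,5] (faults so far: 5)
  step 6: ref 7 -> FAULT, evict 2, frames=[7,6,5] (faults so far: 6)
  step 7: ref 7 -> HIT, frames=[7,6,5] (faults so far: 6)
  step 8: ref 7 -> HIT, frames=[7,6,5] (faults so far: 6)
  step 9: ref 2 -> FAULT, evict 6, frames=[7,2,5] (faults so far: 7)
  step 10: ref 2 -> HIT, frames=[7,2,5] (faults so far: 7)
  LRU total faults: 7
--- Optimal ---
  step 0: ref 4 -> FAULT, frames=[4,-,-] (faults so far: 1)
  step 1: ref 6 -> FAULT, frames=[4,6,-] (faults so far: 2)
  step 2: ref 3 -> FAULT, frames=[4,6,3] (faults so far: 3)
  step 3: ref 2 -> FAULT, evict 3, frames=[4,6,2] (faults so far: 4)
  step 4: ref 6 -> HIT, frames=[4,6,2] (faults so far: 4)
  step 5: ref 5 -> FAULT, evict 4, frames=[5,6,2] (faults so far: 5)
  step 6: ref 7 -> FAULT, evict 5, frames=[7,6,2] (faults so far: 6)
  step 7: ref 7 -> HIT, frames=[7,6,2] (faults so far: 6)
  step 8: ref 7 -> HIT, frames=[7,6,2] (faults so far: 6)
  step 9: ref 2 -> HIT, frames=[7,6,2] (faults so far: 6)
  step 10: ref 2 -> HIT, frames=[7,6,2] (faults so far: 6)
  Optimal total faults: 6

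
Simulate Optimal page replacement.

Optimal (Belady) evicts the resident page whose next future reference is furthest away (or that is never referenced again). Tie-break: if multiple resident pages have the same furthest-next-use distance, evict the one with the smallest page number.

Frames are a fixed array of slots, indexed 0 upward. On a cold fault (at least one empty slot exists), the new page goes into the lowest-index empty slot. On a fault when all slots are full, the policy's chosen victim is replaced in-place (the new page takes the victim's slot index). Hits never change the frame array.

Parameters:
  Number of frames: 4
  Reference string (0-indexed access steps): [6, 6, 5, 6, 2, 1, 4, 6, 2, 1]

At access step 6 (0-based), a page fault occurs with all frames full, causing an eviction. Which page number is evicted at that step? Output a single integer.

Answer: 5

Derivation:
Step 0: ref 6 -> FAULT, frames=[6,-,-,-]
Step 1: ref 6 -> HIT, frames=[6,-,-,-]
Step 2: ref 5 -> FAULT, frames=[6,5,-,-]
Step 3: ref 6 -> HIT, frames=[6,5,-,-]
Step 4: ref 2 -> FAULT, frames=[6,5,2,-]
Step 5: ref 1 -> FAULT, frames=[6,5,2,1]
Step 6: ref 4 -> FAULT, evict 5, frames=[6,4,2,1]
At step 6: evicted page 5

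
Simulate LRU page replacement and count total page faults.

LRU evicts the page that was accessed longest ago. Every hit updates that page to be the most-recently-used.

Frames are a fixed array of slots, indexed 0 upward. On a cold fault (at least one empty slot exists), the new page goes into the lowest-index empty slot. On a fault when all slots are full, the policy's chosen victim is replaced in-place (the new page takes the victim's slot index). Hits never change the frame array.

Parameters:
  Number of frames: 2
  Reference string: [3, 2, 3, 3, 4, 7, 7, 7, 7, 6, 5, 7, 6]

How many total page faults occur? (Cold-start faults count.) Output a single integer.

Answer: 8

Derivation:
Step 0: ref 3 → FAULT, frames=[3,-]
Step 1: ref 2 → FAULT, frames=[3,2]
Step 2: ref 3 → HIT, frames=[3,2]
Step 3: ref 3 → HIT, frames=[3,2]
Step 4: ref 4 → FAULT (evict 2), frames=[3,4]
Step 5: ref 7 → FAULT (evict 3), frames=[7,4]
Step 6: ref 7 → HIT, frames=[7,4]
Step 7: ref 7 → HIT, frames=[7,4]
Step 8: ref 7 → HIT, frames=[7,4]
Step 9: ref 6 → FAULT (evict 4), frames=[7,6]
Step 10: ref 5 → FAULT (evict 7), frames=[5,6]
Step 11: ref 7 → FAULT (evict 6), frames=[5,7]
Step 12: ref 6 → FAULT (evict 5), frames=[6,7]
Total faults: 8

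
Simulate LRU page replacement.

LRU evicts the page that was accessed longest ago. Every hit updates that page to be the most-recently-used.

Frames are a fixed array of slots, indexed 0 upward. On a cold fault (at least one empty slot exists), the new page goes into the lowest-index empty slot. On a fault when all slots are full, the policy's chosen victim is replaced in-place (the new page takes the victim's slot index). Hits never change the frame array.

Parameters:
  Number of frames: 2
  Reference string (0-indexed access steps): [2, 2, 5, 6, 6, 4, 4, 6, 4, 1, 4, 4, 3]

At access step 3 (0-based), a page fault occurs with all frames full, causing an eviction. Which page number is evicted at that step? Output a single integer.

Step 0: ref 2 -> FAULT, frames=[2,-]
Step 1: ref 2 -> HIT, frames=[2,-]
Step 2: ref 5 -> FAULT, frames=[2,5]
Step 3: ref 6 -> FAULT, evict 2, frames=[6,5]
At step 3: evicted page 2

Answer: 2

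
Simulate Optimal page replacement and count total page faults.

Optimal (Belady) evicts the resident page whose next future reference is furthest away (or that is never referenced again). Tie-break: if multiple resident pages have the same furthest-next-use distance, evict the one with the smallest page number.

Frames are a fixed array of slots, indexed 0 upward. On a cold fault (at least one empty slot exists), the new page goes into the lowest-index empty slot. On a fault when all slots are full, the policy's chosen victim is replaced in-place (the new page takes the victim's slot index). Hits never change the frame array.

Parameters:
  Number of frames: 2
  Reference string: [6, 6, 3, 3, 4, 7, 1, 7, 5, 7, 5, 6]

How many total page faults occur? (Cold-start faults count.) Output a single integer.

Answer: 7

Derivation:
Step 0: ref 6 → FAULT, frames=[6,-]
Step 1: ref 6 → HIT, frames=[6,-]
Step 2: ref 3 → FAULT, frames=[6,3]
Step 3: ref 3 → HIT, frames=[6,3]
Step 4: ref 4 → FAULT (evict 3), frames=[6,4]
Step 5: ref 7 → FAULT (evict 4), frames=[6,7]
Step 6: ref 1 → FAULT (evict 6), frames=[1,7]
Step 7: ref 7 → HIT, frames=[1,7]
Step 8: ref 5 → FAULT (evict 1), frames=[5,7]
Step 9: ref 7 → HIT, frames=[5,7]
Step 10: ref 5 → HIT, frames=[5,7]
Step 11: ref 6 → FAULT (evict 5), frames=[6,7]
Total faults: 7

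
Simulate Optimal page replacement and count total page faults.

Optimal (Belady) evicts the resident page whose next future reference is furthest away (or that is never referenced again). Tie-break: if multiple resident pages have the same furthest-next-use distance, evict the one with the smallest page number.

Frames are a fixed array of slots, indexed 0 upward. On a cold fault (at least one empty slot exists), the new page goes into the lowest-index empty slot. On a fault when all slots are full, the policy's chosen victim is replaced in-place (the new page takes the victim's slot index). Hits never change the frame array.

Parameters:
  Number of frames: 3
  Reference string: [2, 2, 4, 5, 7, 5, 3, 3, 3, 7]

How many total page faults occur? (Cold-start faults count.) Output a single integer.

Step 0: ref 2 → FAULT, frames=[2,-,-]
Step 1: ref 2 → HIT, frames=[2,-,-]
Step 2: ref 4 → FAULT, frames=[2,4,-]
Step 3: ref 5 → FAULT, frames=[2,4,5]
Step 4: ref 7 → FAULT (evict 2), frames=[7,4,5]
Step 5: ref 5 → HIT, frames=[7,4,5]
Step 6: ref 3 → FAULT (evict 4), frames=[7,3,5]
Step 7: ref 3 → HIT, frames=[7,3,5]
Step 8: ref 3 → HIT, frames=[7,3,5]
Step 9: ref 7 → HIT, frames=[7,3,5]
Total faults: 5

Answer: 5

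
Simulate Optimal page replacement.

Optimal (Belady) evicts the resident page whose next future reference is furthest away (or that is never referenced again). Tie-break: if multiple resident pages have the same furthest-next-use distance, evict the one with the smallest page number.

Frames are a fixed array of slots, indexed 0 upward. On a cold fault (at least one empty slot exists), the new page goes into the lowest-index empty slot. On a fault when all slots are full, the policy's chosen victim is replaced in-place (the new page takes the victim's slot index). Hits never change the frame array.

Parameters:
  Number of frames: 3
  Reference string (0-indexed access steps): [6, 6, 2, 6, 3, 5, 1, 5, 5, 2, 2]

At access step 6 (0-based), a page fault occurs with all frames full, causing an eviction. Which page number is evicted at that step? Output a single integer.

Answer: 6

Derivation:
Step 0: ref 6 -> FAULT, frames=[6,-,-]
Step 1: ref 6 -> HIT, frames=[6,-,-]
Step 2: ref 2 -> FAULT, frames=[6,2,-]
Step 3: ref 6 -> HIT, frames=[6,2,-]
Step 4: ref 3 -> FAULT, frames=[6,2,3]
Step 5: ref 5 -> FAULT, evict 3, frames=[6,2,5]
Step 6: ref 1 -> FAULT, evict 6, frames=[1,2,5]
At step 6: evicted page 6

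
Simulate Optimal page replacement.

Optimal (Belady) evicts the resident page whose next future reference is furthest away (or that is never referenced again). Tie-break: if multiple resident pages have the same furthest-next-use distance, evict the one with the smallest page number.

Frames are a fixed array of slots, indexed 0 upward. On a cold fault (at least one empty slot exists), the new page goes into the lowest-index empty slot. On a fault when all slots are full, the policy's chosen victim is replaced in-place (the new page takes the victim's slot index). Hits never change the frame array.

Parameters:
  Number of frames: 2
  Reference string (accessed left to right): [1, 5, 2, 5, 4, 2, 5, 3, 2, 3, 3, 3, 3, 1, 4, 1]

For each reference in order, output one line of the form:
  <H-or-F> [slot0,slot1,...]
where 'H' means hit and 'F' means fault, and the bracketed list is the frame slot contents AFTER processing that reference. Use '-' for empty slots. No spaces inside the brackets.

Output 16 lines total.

F [1,-]
F [1,5]
F [2,5]
H [2,5]
F [2,4]
H [2,4]
F [2,5]
F [2,3]
H [2,3]
H [2,3]
H [2,3]
H [2,3]
H [2,3]
F [1,3]
F [1,4]
H [1,4]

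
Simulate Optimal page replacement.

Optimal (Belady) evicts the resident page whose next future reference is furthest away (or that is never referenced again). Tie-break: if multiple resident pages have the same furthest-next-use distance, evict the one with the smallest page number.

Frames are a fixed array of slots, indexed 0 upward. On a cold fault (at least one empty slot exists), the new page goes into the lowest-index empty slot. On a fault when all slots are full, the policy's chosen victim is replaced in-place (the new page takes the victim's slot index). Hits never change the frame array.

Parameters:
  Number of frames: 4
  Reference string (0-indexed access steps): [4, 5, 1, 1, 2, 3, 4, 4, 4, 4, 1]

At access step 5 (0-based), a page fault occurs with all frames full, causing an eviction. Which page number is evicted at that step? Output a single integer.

Step 0: ref 4 -> FAULT, frames=[4,-,-,-]
Step 1: ref 5 -> FAULT, frames=[4,5,-,-]
Step 2: ref 1 -> FAULT, frames=[4,5,1,-]
Step 3: ref 1 -> HIT, frames=[4,5,1,-]
Step 4: ref 2 -> FAULT, frames=[4,5,1,2]
Step 5: ref 3 -> FAULT, evict 2, frames=[4,5,1,3]
At step 5: evicted page 2

Answer: 2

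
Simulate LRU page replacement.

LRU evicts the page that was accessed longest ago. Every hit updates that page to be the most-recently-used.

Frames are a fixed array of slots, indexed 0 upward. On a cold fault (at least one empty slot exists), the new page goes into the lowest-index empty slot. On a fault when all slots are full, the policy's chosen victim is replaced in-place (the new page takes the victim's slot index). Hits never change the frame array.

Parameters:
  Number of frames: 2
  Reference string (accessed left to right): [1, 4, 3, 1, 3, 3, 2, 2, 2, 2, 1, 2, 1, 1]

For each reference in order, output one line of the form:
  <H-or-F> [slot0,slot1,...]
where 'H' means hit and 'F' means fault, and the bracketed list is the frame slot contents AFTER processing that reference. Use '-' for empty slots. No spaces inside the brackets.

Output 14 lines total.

F [1,-]
F [1,4]
F [3,4]
F [3,1]
H [3,1]
H [3,1]
F [3,2]
H [3,2]
H [3,2]
H [3,2]
F [1,2]
H [1,2]
H [1,2]
H [1,2]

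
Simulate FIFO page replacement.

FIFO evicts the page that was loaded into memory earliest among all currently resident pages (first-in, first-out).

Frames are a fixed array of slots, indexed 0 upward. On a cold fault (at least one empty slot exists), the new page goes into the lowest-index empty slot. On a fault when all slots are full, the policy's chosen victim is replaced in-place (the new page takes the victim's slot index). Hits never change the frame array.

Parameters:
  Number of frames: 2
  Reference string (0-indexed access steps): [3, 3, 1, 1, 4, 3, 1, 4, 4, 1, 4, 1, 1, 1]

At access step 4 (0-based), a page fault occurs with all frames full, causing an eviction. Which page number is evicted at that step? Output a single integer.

Answer: 3

Derivation:
Step 0: ref 3 -> FAULT, frames=[3,-]
Step 1: ref 3 -> HIT, frames=[3,-]
Step 2: ref 1 -> FAULT, frames=[3,1]
Step 3: ref 1 -> HIT, frames=[3,1]
Step 4: ref 4 -> FAULT, evict 3, frames=[4,1]
At step 4: evicted page 3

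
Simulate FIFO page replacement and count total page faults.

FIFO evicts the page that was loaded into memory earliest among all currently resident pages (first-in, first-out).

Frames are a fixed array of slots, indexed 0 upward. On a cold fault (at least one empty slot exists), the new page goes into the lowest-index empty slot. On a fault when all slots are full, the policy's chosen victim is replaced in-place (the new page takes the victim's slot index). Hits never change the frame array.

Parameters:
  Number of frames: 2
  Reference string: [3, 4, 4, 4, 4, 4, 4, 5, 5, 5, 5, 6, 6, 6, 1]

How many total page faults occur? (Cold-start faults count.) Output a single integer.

Step 0: ref 3 → FAULT, frames=[3,-]
Step 1: ref 4 → FAULT, frames=[3,4]
Step 2: ref 4 → HIT, frames=[3,4]
Step 3: ref 4 → HIT, frames=[3,4]
Step 4: ref 4 → HIT, frames=[3,4]
Step 5: ref 4 → HIT, frames=[3,4]
Step 6: ref 4 → HIT, frames=[3,4]
Step 7: ref 5 → FAULT (evict 3), frames=[5,4]
Step 8: ref 5 → HIT, frames=[5,4]
Step 9: ref 5 → HIT, frames=[5,4]
Step 10: ref 5 → HIT, frames=[5,4]
Step 11: ref 6 → FAULT (evict 4), frames=[5,6]
Step 12: ref 6 → HIT, frames=[5,6]
Step 13: ref 6 → HIT, frames=[5,6]
Step 14: ref 1 → FAULT (evict 5), frames=[1,6]
Total faults: 5

Answer: 5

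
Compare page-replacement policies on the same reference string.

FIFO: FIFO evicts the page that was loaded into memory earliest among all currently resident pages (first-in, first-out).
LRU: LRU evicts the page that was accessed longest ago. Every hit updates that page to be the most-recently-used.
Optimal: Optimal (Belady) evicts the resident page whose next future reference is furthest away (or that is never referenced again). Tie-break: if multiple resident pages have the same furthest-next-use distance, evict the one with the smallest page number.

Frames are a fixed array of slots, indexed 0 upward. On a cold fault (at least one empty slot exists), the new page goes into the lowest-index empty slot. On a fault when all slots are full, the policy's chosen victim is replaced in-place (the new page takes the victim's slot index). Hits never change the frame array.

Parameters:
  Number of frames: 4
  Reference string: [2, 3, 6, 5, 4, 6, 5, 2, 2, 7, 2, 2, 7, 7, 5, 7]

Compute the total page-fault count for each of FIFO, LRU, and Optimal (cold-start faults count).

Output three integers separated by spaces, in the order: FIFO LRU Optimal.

--- FIFO ---
  step 0: ref 2 -> FAULT, frames=[2,-,-,-] (faults so far: 1)
  step 1: ref 3 -> FAULT, frames=[2,3,-,-] (faults so far: 2)
  step 2: ref 6 -> FAULT, frames=[2,3,6,-] (faults so far: 3)
  step 3: ref 5 -> FAULT, frames=[2,3,6,5] (faults so far: 4)
  step 4: ref 4 -> FAULT, evict 2, frames=[4,3,6,5] (faults so far: 5)
  step 5: ref 6 -> HIT, frames=[4,3,6,5] (faults so far: 5)
  step 6: ref 5 -> HIT, frames=[4,3,6,5] (faults so far: 5)
  step 7: ref 2 -> FAULT, evict 3, frames=[4,2,6,5] (faults so far: 6)
  step 8: ref 2 -> HIT, frames=[4,2,6,5] (faults so far: 6)
  step 9: ref 7 -> FAULT, evict 6, frames=[4,2,7,5] (faults so far: 7)
  step 10: ref 2 -> HIT, frames=[4,2,7,5] (faults so far: 7)
  step 11: ref 2 -> HIT, frames=[4,2,7,5] (faults so far: 7)
  step 12: ref 7 -> HIT, frames=[4,2,7,5] (faults so far: 7)
  step 13: ref 7 -> HIT, frames=[4,2,7,5] (faults so far: 7)
  step 14: ref 5 -> HIT, frames=[4,2,7,5] (faults so far: 7)
  step 15: ref 7 -> HIT, frames=[4,2,7,5] (faults so far: 7)
  FIFO total faults: 7
--- LRU ---
  step 0: ref 2 -> FAULT, frames=[2,-,-,-] (faults so far: 1)
  step 1: ref 3 -> FAULT, frames=[2,3,-,-] (faults so far: 2)
  step 2: ref 6 -> FAULT, frames=[2,3,6,-] (faults so far: 3)
  step 3: ref 5 -> FAULT, frames=[2,3,6,5] (faults so far: 4)
  step 4: ref 4 -> FAULT, evict 2, frames=[4,3,6,5] (faults so far: 5)
  step 5: ref 6 -> HIT, frames=[4,3,6,5] (faults so far: 5)
  step 6: ref 5 -> HIT, frames=[4,3,6,5] (faults so far: 5)
  step 7: ref 2 -> FAULT, evict 3, frames=[4,2,6,5] (faults so far: 6)
  step 8: ref 2 -> HIT, frames=[4,2,6,5] (faults so far: 6)
  step 9: ref 7 -> FAULT, evict 4, frames=[7,2,6,5] (faults so far: 7)
  step 10: ref 2 -> HIT, frames=[7,2,6,5] (faults so far: 7)
  step 11: ref 2 -> HIT, frames=[7,2,6,5] (faults so far: 7)
  step 12: ref 7 -> HIT, frames=[7,2,6,5] (faults so far: 7)
  step 13: ref 7 -> HIT, frames=[7,2,6,5] (faults so far: 7)
  step 14: ref 5 -> HIT, frames=[7,2,6,5] (faults so far: 7)
  step 15: ref 7 -> HIT, frames=[7,2,6,5] (faults so far: 7)
  LRU total faults: 7
--- Optimal ---
  step 0: ref 2 -> FAULT, frames=[2,-,-,-] (faults so far: 1)
  step 1: ref 3 -> FAULT, frames=[2,3,-,-] (faults so far: 2)
  step 2: ref 6 -> FAULT, frames=[2,3,6,-] (faults so far: 3)
  step 3: ref 5 -> FAULT, frames=[2,3,6,5] (faults so far: 4)
  step 4: ref 4 -> FAULT, evict 3, frames=[2,4,6,5] (faults so far: 5)
  step 5: ref 6 -> HIT, frames=[2,4,6,5] (faults so far: 5)
  step 6: ref 5 -> HIT, frames=[2,4,6,5] (faults so far: 5)
  step 7: ref 2 -> HIT, frames=[2,4,6,5] (faults so far: 5)
  step 8: ref 2 -> HIT, frames=[2,4,6,5] (faults so far: 5)
  step 9: ref 7 -> FAULT, evict 4, frames=[2,7,6,5] (faults so far: 6)
  step 10: ref 2 -> HIT, frames=[2,7,6,5] (faults so far: 6)
  step 11: ref 2 -> HIT, frames=[2,7,6,5] (faults so far: 6)
  step 12: ref 7 -> HIT, frames=[2,7,6,5] (faults so far: 6)
  step 13: ref 7 -> HIT, frames=[2,7,6,5] (faults so far: 6)
  step 14: ref 5 -> HIT, frames=[2,7,6,5] (faults so far: 6)
  step 15: ref 7 -> HIT, frames=[2,7,6,5] (faults so far: 6)
  Optimal total faults: 6

Answer: 7 7 6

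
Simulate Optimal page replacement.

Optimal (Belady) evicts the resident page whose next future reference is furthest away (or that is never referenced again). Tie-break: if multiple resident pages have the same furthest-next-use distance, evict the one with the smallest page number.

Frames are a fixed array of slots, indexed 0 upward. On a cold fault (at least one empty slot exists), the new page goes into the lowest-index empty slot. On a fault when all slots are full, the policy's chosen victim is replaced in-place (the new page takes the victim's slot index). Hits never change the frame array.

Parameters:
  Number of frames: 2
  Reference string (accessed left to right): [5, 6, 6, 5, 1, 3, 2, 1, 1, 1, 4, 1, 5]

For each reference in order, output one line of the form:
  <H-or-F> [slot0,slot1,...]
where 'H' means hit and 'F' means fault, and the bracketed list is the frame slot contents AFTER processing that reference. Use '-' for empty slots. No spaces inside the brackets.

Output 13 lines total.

F [5,-]
F [5,6]
H [5,6]
H [5,6]
F [5,1]
F [3,1]
F [2,1]
H [2,1]
H [2,1]
H [2,1]
F [4,1]
H [4,1]
F [4,5]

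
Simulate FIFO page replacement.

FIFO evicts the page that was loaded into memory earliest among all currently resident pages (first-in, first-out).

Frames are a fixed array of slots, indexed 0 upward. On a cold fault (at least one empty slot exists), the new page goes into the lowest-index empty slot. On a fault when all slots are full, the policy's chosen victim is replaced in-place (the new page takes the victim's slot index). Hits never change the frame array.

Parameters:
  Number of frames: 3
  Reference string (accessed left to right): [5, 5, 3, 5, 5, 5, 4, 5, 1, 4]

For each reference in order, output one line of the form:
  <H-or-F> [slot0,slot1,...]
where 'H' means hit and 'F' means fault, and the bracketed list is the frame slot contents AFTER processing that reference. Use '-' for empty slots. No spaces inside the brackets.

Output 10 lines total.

F [5,-,-]
H [5,-,-]
F [5,3,-]
H [5,3,-]
H [5,3,-]
H [5,3,-]
F [5,3,4]
H [5,3,4]
F [1,3,4]
H [1,3,4]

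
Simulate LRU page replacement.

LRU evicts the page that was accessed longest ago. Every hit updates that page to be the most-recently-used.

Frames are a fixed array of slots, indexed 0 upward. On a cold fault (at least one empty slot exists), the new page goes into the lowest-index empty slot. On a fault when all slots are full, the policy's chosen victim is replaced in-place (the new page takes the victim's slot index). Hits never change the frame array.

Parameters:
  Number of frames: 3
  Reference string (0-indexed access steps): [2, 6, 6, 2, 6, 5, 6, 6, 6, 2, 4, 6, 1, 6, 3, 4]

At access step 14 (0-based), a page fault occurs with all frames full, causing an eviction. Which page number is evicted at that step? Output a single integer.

Step 0: ref 2 -> FAULT, frames=[2,-,-]
Step 1: ref 6 -> FAULT, frames=[2,6,-]
Step 2: ref 6 -> HIT, frames=[2,6,-]
Step 3: ref 2 -> HIT, frames=[2,6,-]
Step 4: ref 6 -> HIT, frames=[2,6,-]
Step 5: ref 5 -> FAULT, frames=[2,6,5]
Step 6: ref 6 -> HIT, frames=[2,6,5]
Step 7: ref 6 -> HIT, frames=[2,6,5]
Step 8: ref 6 -> HIT, frames=[2,6,5]
Step 9: ref 2 -> HIT, frames=[2,6,5]
Step 10: ref 4 -> FAULT, evict 5, frames=[2,6,4]
Step 11: ref 6 -> HIT, frames=[2,6,4]
Step 12: ref 1 -> FAULT, evict 2, frames=[1,6,4]
Step 13: ref 6 -> HIT, frames=[1,6,4]
Step 14: ref 3 -> FAULT, evict 4, frames=[1,6,3]
At step 14: evicted page 4

Answer: 4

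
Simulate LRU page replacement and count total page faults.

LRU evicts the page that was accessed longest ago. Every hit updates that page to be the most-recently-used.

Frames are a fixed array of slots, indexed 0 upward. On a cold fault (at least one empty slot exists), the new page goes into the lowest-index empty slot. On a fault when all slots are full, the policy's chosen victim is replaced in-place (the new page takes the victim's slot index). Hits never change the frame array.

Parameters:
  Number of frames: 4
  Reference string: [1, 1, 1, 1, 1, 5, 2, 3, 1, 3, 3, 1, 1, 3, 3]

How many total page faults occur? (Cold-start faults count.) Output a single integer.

Answer: 4

Derivation:
Step 0: ref 1 → FAULT, frames=[1,-,-,-]
Step 1: ref 1 → HIT, frames=[1,-,-,-]
Step 2: ref 1 → HIT, frames=[1,-,-,-]
Step 3: ref 1 → HIT, frames=[1,-,-,-]
Step 4: ref 1 → HIT, frames=[1,-,-,-]
Step 5: ref 5 → FAULT, frames=[1,5,-,-]
Step 6: ref 2 → FAULT, frames=[1,5,2,-]
Step 7: ref 3 → FAULT, frames=[1,5,2,3]
Step 8: ref 1 → HIT, frames=[1,5,2,3]
Step 9: ref 3 → HIT, frames=[1,5,2,3]
Step 10: ref 3 → HIT, frames=[1,5,2,3]
Step 11: ref 1 → HIT, frames=[1,5,2,3]
Step 12: ref 1 → HIT, frames=[1,5,2,3]
Step 13: ref 3 → HIT, frames=[1,5,2,3]
Step 14: ref 3 → HIT, frames=[1,5,2,3]
Total faults: 4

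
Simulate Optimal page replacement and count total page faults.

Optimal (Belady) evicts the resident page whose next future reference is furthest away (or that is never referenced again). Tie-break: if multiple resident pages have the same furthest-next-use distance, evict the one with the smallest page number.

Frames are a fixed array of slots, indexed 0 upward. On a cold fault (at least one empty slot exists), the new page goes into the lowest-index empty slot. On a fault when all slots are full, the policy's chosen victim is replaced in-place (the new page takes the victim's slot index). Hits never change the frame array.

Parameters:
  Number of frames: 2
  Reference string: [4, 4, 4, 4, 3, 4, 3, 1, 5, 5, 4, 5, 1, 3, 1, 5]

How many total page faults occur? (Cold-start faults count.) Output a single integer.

Step 0: ref 4 → FAULT, frames=[4,-]
Step 1: ref 4 → HIT, frames=[4,-]
Step 2: ref 4 → HIT, frames=[4,-]
Step 3: ref 4 → HIT, frames=[4,-]
Step 4: ref 3 → FAULT, frames=[4,3]
Step 5: ref 4 → HIT, frames=[4,3]
Step 6: ref 3 → HIT, frames=[4,3]
Step 7: ref 1 → FAULT (evict 3), frames=[4,1]
Step 8: ref 5 → FAULT (evict 1), frames=[4,5]
Step 9: ref 5 → HIT, frames=[4,5]
Step 10: ref 4 → HIT, frames=[4,5]
Step 11: ref 5 → HIT, frames=[4,5]
Step 12: ref 1 → FAULT (evict 4), frames=[1,5]
Step 13: ref 3 → FAULT (evict 5), frames=[1,3]
Step 14: ref 1 → HIT, frames=[1,3]
Step 15: ref 5 → FAULT (evict 1), frames=[5,3]
Total faults: 7

Answer: 7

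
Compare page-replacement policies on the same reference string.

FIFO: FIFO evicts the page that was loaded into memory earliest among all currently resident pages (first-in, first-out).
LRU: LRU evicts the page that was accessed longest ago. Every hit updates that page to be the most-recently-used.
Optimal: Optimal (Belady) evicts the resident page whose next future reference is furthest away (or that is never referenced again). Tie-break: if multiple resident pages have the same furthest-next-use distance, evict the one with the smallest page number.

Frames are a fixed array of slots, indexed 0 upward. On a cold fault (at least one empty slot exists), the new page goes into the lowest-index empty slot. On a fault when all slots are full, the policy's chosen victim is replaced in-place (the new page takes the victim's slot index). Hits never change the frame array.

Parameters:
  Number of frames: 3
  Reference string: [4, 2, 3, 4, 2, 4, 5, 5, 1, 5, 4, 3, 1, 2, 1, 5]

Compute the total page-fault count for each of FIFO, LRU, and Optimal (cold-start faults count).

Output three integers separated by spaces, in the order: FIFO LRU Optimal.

--- FIFO ---
  step 0: ref 4 -> FAULT, frames=[4,-,-] (faults so far: 1)
  step 1: ref 2 -> FAULT, frames=[4,2,-] (faults so far: 2)
  step 2: ref 3 -> FAULT, frames=[4,2,3] (faults so far: 3)
  step 3: ref 4 -> HIT, frames=[4,2,3] (faults so far: 3)
  step 4: ref 2 -> HIT, frames=[4,2,3] (faults so far: 3)
  step 5: ref 4 -> HIT, frames=[4,2,3] (faults so far: 3)
  step 6: ref 5 -> FAULT, evict 4, frames=[5,2,3] (faults so far: 4)
  step 7: ref 5 -> HIT, frames=[5,2,3] (faults so far: 4)
  step 8: ref 1 -> FAULT, evict 2, frames=[5,1,3] (faults so far: 5)
  step 9: ref 5 -> HIT, frames=[5,1,3] (faults so far: 5)
  step 10: ref 4 -> FAULT, evict 3, frames=[5,1,4] (faults so far: 6)
  step 11: ref 3 -> FAULT, evict 5, frames=[3,1,4] (faults so far: 7)
  step 12: ref 1 -> HIT, frames=[3,1,4] (faults so far: 7)
  step 13: ref 2 -> FAULT, evict 1, frames=[3,2,4] (faults so far: 8)
  step 14: ref 1 -> FAULT, evict 4, frames=[3,2,1] (faults so far: 9)
  step 15: ref 5 -> FAULT, evict 3, frames=[5,2,1] (faults so far: 10)
  FIFO total faults: 10
--- LRU ---
  step 0: ref 4 -> FAULT, frames=[4,-,-] (faults so far: 1)
  step 1: ref 2 -> FAULT, frames=[4,2,-] (faults so far: 2)
  step 2: ref 3 -> FAULT, frames=[4,2,3] (faults so far: 3)
  step 3: ref 4 -> HIT, frames=[4,2,3] (faults so far: 3)
  step 4: ref 2 -> HIT, frames=[4,2,3] (faults so far: 3)
  step 5: ref 4 -> HIT, frames=[4,2,3] (faults so far: 3)
  step 6: ref 5 -> FAULT, evict 3, frames=[4,2,5] (faults so far: 4)
  step 7: ref 5 -> HIT, frames=[4,2,5] (faults so far: 4)
  step 8: ref 1 -> FAULT, evict 2, frames=[4,1,5] (faults so far: 5)
  step 9: ref 5 -> HIT, frames=[4,1,5] (faults so far: 5)
  step 10: ref 4 -> HIT, frames=[4,1,5] (faults so far: 5)
  step 11: ref 3 -> FAULT, evict 1, frames=[4,3,5] (faults so far: 6)
  step 12: ref 1 -> FAULT, evict 5, frames=[4,3,1] (faults so far: 7)
  step 13: ref 2 -> FAULT, evict 4, frames=[2,3,1] (faults so far: 8)
  step 14: ref 1 -> HIT, frames=[2,3,1] (faults so far: 8)
  step 15: ref 5 -> FAULT, evict 3, frames=[2,5,1] (faults so far: 9)
  LRU total faults: 9
--- Optimal ---
  step 0: ref 4 -> FAULT, frames=[4,-,-] (faults so far: 1)
  step 1: ref 2 -> FAULT, frames=[4,2,-] (faults so far: 2)
  step 2: ref 3 -> FAULT, frames=[4,2,3] (faults so far: 3)
  step 3: ref 4 -> HIT, frames=[4,2,3] (faults so far: 3)
  step 4: ref 2 -> HIT, frames=[4,2,3] (faults so far: 3)
  step 5: ref 4 -> HIT, frames=[4,2,3] (faults so far: 3)
  step 6: ref 5 -> FAULT, evict 2, frames=[4,5,3] (faults so far: 4)
  step 7: ref 5 -> HIT, frames=[4,5,3] (faults so far: 4)
  step 8: ref 1 -> FAULT, evict 3, frames=[4,5,1] (faults so far: 5)
  step 9: ref 5 -> HIT, frames=[4,5,1] (faults so far: 5)
  step 10: ref 4 -> HIT, frames=[4,5,1] (faults so far: 5)
  step 11: ref 3 -> FAULT, evict 4, frames=[3,5,1] (faults so far: 6)
  step 12: ref 1 -> HIT, frames=[3,5,1] (faults so far: 6)
  step 13: ref 2 -> FAULT, evict 3, frames=[2,5,1] (faults so far: 7)
  step 14: ref 1 -> HIT, frames=[2,5,1] (faults so far: 7)
  step 15: ref 5 -> HIT, frames=[2,5,1] (faults so far: 7)
  Optimal total faults: 7

Answer: 10 9 7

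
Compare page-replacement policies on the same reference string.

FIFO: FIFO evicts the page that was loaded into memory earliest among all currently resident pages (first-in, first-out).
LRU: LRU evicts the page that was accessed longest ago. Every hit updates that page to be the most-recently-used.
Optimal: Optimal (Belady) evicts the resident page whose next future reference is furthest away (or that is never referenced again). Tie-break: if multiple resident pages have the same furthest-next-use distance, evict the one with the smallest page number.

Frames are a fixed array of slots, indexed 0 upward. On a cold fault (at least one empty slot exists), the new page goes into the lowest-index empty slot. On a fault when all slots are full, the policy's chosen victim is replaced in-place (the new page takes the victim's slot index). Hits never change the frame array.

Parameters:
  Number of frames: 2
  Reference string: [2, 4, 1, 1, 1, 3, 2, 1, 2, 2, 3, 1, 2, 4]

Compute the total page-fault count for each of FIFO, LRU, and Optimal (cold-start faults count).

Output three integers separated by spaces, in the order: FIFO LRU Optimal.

Answer: 9 10 8

Derivation:
--- FIFO ---
  step 0: ref 2 -> FAULT, frames=[2,-] (faults so far: 1)
  step 1: ref 4 -> FAULT, frames=[2,4] (faults so far: 2)
  step 2: ref 1 -> FAULT, evict 2, frames=[1,4] (faults so far: 3)
  step 3: ref 1 -> HIT, frames=[1,4] (faults so far: 3)
  step 4: ref 1 -> HIT, frames=[1,4] (faults so far: 3)
  step 5: ref 3 -> FAULT, evict 4, frames=[1,3] (faults so far: 4)
  step 6: ref 2 -> FAULT, evict 1, frames=[2,3] (faults so far: 5)
  step 7: ref 1 -> FAULT, evict 3, frames=[2,1] (faults so far: 6)
  step 8: ref 2 -> HIT, frames=[2,1] (faults so far: 6)
  step 9: ref 2 -> HIT, frames=[2,1] (faults so far: 6)
  step 10: ref 3 -> FAULT, evict 2, frames=[3,1] (faults so far: 7)
  step 11: ref 1 -> HIT, frames=[3,1] (faults so far: 7)
  step 12: ref 2 -> FAULT, evict 1, frames=[3,2] (faults so far: 8)
  step 13: ref 4 -> FAULT, evict 3, frames=[4,2] (faults so far: 9)
  FIFO total faults: 9
--- LRU ---
  step 0: ref 2 -> FAULT, frames=[2,-] (faults so far: 1)
  step 1: ref 4 -> FAULT, frames=[2,4] (faults so far: 2)
  step 2: ref 1 -> FAULT, evict 2, frames=[1,4] (faults so far: 3)
  step 3: ref 1 -> HIT, frames=[1,4] (faults so far: 3)
  step 4: ref 1 -> HIT, frames=[1,4] (faults so far: 3)
  step 5: ref 3 -> FAULT, evict 4, frames=[1,3] (faults so far: 4)
  step 6: ref 2 -> FAULT, evict 1, frames=[2,3] (faults so far: 5)
  step 7: ref 1 -> FAULT, evict 3, frames=[2,1] (faults so far: 6)
  step 8: ref 2 -> HIT, frames=[2,1] (faults so far: 6)
  step 9: ref 2 -> HIT, frames=[2,1] (faults so far: 6)
  step 10: ref 3 -> FAULT, evict 1, frames=[2,3] (faults so far: 7)
  step 11: ref 1 -> FAULT, evict 2, frames=[1,3] (faults so far: 8)
  step 12: ref 2 -> FAULT, evict 3, frames=[1,2] (faults so far: 9)
  step 13: ref 4 -> FAULT, evict 1, frames=[4,2] (faults so far: 10)
  LRU total faults: 10
--- Optimal ---
  step 0: ref 2 -> FAULT, frames=[2,-] (faults so far: 1)
  step 1: ref 4 -> FAULT, frames=[2,4] (faults so far: 2)
  step 2: ref 1 -> FAULT, evict 4, frames=[2,1] (faults so far: 3)
  step 3: ref 1 -> HIT, frames=[2,1] (faults so far: 3)
  step 4: ref 1 -> HIT, frames=[2,1] (faults so far: 3)
  step 5: ref 3 -> FAULT, evict 1, frames=[2,3] (faults so far: 4)
  step 6: ref 2 -> HIT, frames=[2,3] (faults so far: 4)
  step 7: ref 1 -> FAULT, evict 3, frames=[2,1] (faults so far: 5)
  step 8: ref 2 -> HIT, frames=[2,1] (faults so far: 5)
  step 9: ref 2 -> HIT, frames=[2,1] (faults so far: 5)
  step 10: ref 3 -> FAULT, evict 2, frames=[3,1] (faults so far: 6)
  step 11: ref 1 -> HIT, frames=[3,1] (faults so far: 6)
  step 12: ref 2 -> FAULT, evict 1, frames=[3,2] (faults so far: 7)
  step 13: ref 4 -> FAULT, evict 2, frames=[3,4] (faults so far: 8)
  Optimal total faults: 8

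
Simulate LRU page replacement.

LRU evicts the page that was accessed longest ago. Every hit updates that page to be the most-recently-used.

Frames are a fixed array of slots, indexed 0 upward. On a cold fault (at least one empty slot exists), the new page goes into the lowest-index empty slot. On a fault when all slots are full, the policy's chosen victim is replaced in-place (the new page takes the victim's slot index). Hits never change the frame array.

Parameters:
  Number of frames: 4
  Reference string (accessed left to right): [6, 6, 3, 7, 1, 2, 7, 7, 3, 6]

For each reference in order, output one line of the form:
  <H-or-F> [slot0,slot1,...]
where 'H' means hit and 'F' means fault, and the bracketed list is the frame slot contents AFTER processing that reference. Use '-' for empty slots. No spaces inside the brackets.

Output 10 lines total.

F [6,-,-,-]
H [6,-,-,-]
F [6,3,-,-]
F [6,3,7,-]
F [6,3,7,1]
F [2,3,7,1]
H [2,3,7,1]
H [2,3,7,1]
H [2,3,7,1]
F [2,3,7,6]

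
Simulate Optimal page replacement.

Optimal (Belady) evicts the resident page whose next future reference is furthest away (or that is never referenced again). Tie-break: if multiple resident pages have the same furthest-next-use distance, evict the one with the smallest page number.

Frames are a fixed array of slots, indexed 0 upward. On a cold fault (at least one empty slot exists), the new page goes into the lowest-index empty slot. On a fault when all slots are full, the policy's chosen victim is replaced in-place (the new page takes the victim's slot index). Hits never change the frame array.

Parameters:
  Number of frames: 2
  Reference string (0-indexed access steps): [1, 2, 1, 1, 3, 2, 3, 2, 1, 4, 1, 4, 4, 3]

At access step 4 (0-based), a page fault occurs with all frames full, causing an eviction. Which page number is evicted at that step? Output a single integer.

Answer: 1

Derivation:
Step 0: ref 1 -> FAULT, frames=[1,-]
Step 1: ref 2 -> FAULT, frames=[1,2]
Step 2: ref 1 -> HIT, frames=[1,2]
Step 3: ref 1 -> HIT, frames=[1,2]
Step 4: ref 3 -> FAULT, evict 1, frames=[3,2]
At step 4: evicted page 1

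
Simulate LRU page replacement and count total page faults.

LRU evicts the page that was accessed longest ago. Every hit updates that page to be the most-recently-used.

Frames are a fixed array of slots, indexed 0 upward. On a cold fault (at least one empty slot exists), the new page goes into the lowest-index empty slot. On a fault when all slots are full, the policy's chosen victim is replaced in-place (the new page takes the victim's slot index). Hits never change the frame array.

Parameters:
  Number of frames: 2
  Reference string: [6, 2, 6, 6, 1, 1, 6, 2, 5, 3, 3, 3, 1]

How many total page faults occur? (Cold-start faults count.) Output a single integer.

Step 0: ref 6 → FAULT, frames=[6,-]
Step 1: ref 2 → FAULT, frames=[6,2]
Step 2: ref 6 → HIT, frames=[6,2]
Step 3: ref 6 → HIT, frames=[6,2]
Step 4: ref 1 → FAULT (evict 2), frames=[6,1]
Step 5: ref 1 → HIT, frames=[6,1]
Step 6: ref 6 → HIT, frames=[6,1]
Step 7: ref 2 → FAULT (evict 1), frames=[6,2]
Step 8: ref 5 → FAULT (evict 6), frames=[5,2]
Step 9: ref 3 → FAULT (evict 2), frames=[5,3]
Step 10: ref 3 → HIT, frames=[5,3]
Step 11: ref 3 → HIT, frames=[5,3]
Step 12: ref 1 → FAULT (evict 5), frames=[1,3]
Total faults: 7

Answer: 7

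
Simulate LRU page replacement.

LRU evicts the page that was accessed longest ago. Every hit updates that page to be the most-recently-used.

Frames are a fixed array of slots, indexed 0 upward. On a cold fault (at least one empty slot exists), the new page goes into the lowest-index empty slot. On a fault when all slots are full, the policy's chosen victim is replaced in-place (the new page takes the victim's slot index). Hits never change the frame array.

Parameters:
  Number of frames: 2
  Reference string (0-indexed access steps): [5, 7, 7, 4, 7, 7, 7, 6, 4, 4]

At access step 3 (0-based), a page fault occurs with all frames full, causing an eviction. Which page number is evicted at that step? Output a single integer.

Answer: 5

Derivation:
Step 0: ref 5 -> FAULT, frames=[5,-]
Step 1: ref 7 -> FAULT, frames=[5,7]
Step 2: ref 7 -> HIT, frames=[5,7]
Step 3: ref 4 -> FAULT, evict 5, frames=[4,7]
At step 3: evicted page 5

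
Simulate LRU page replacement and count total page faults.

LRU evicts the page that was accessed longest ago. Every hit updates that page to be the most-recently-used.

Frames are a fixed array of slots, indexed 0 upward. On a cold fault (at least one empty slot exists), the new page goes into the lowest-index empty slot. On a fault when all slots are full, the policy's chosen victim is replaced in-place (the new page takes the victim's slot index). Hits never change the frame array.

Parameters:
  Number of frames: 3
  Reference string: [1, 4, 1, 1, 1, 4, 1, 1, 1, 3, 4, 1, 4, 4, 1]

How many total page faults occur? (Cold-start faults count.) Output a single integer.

Answer: 3

Derivation:
Step 0: ref 1 → FAULT, frames=[1,-,-]
Step 1: ref 4 → FAULT, frames=[1,4,-]
Step 2: ref 1 → HIT, frames=[1,4,-]
Step 3: ref 1 → HIT, frames=[1,4,-]
Step 4: ref 1 → HIT, frames=[1,4,-]
Step 5: ref 4 → HIT, frames=[1,4,-]
Step 6: ref 1 → HIT, frames=[1,4,-]
Step 7: ref 1 → HIT, frames=[1,4,-]
Step 8: ref 1 → HIT, frames=[1,4,-]
Step 9: ref 3 → FAULT, frames=[1,4,3]
Step 10: ref 4 → HIT, frames=[1,4,3]
Step 11: ref 1 → HIT, frames=[1,4,3]
Step 12: ref 4 → HIT, frames=[1,4,3]
Step 13: ref 4 → HIT, frames=[1,4,3]
Step 14: ref 1 → HIT, frames=[1,4,3]
Total faults: 3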